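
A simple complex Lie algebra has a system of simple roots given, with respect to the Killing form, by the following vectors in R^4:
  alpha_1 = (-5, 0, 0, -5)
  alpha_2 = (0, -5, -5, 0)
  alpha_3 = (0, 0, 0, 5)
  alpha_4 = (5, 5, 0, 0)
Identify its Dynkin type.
Compute the Cartan integers a_ij = 2(alpha_i, alpha_j)/(alpha_j, alpha_j); the resulting 4x4 Cartan matrix is
[[2, 0, -2, -1], [0, 2, 0, -1], [-1, 0, 2, 0], [-1, -1, 0, 2]].
The roots have two lengths (squared-length ratio 2:1); the short ones are alpha_{3}. The associated Dynkin diagram is a chain of 4 nodes with a double edge at one end; the terminal node there is the unique short simple root (B_4), so the type is B_4 (the algebra so(9)).

B_4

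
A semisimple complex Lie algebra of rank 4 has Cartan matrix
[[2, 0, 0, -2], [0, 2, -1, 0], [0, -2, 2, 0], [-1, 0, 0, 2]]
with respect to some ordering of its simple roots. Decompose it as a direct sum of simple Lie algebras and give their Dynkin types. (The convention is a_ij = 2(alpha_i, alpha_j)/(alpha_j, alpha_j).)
The diagram associated to this matrix has two connected components: the simple roots {alpha_1, alpha_4} form a chain of 2 nodes with a double edge at one end; the terminal node there is the unique short simple root (B_2), and {alpha_2, alpha_3} form a chain of 2 nodes with a double edge at one end; the terminal node there is the unique short simple root (B_2). A semisimple Lie algebra decomposes uniquely as the direct sum of simple ideals, one per connected component of its Dynkin diagram, so g ≅ B_2 ⊕ B_2 (dimension 10 + 10 = 20).

type B_2 ⊕ type B_2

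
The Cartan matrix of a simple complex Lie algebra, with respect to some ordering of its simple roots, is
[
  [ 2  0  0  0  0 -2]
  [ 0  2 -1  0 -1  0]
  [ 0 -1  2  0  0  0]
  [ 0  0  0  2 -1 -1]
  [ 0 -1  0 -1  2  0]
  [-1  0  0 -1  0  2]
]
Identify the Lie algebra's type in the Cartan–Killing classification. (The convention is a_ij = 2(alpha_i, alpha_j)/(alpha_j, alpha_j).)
C_6 (sp(12))

The matrix has rank 6 with 2's on the diagonal. Reading the off-diagonal entries as Dynkin edges (a single edge where a_ij = a_ji = -1; a double or triple edge where a_ij * a_ji = 2 or 3), the diagram is a chain of 6 nodes with a double edge at one end; the terminal node there is the unique long simple root (C_6). One simple-root ordering that puts it in standard form is (alpha_3, alpha_2, alpha_5, alpha_4, alpha_6, alpha_1). So the algebra is type C_6, i.e. sp(12).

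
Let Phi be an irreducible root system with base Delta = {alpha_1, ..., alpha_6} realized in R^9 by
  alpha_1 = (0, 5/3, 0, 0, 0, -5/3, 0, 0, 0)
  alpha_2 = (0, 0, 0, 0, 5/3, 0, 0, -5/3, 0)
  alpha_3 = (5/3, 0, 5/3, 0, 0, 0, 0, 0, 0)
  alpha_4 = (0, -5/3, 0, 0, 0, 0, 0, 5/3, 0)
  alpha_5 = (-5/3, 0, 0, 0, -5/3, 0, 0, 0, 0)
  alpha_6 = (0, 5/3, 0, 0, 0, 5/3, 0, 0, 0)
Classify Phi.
D6

Compute the Cartan integers a_ij = 2(alpha_i, alpha_j)/(alpha_j, alpha_j); the resulting 6x6 Cartan matrix is
[[2, 0, 0, -1, 0, 0], [0, 2, 0, -1, -1, 0], [0, 0, 2, 0, -1, 0], [-1, -1, 0, 2, 0, -1], [0, -1, -1, 0, 2, 0], [0, 0, 0, -1, 0, 2]].
All simple roots have the same length, so the diagram is simply laced. The associated Dynkin diagram is a chain of 4 nodes with a fork of two nodes at one end (D_6), so the type is D_6 (the algebra so(12)).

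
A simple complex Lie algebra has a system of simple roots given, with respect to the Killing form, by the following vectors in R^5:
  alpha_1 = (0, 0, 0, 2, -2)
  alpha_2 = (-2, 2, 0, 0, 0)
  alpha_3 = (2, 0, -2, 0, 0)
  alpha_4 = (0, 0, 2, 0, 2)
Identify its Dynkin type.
Compute the Cartan integers a_ij = 2(alpha_i, alpha_j)/(alpha_j, alpha_j); the resulting 4x4 Cartan matrix is
[[2, 0, 0, -1], [0, 2, -1, 0], [0, -1, 2, -1], [-1, 0, -1, 2]].
All simple roots have the same length, so the diagram is simply laced. The associated Dynkin diagram is a chain of 4 nodes with single edges (A_4), so the type is A_4 (the algebra sl(5)).

A4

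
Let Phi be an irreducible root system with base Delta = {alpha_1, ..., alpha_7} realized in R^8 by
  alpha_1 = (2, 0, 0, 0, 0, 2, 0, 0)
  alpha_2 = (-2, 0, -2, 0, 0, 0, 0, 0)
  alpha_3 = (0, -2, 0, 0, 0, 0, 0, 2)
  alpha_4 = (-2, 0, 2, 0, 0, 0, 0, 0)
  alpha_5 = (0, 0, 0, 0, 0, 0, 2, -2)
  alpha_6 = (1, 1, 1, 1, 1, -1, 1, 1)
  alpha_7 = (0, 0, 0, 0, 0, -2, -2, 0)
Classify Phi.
Compute the Cartan integers a_ij = 2(alpha_i, alpha_j)/(alpha_j, alpha_j); the resulting 7x7 Cartan matrix is
[[2, -1, 0, -1, 0, 0, -1], [-1, 2, 0, 0, 0, -1, 0], [0, 0, 2, 0, -1, 0, 0], [-1, 0, 0, 2, 0, 0, 0], [0, 0, -1, 0, 2, 0, -1], [0, -1, 0, 0, 0, 2, 0], [-1, 0, 0, 0, -1, 0, 2]].
All simple roots have the same length, so the diagram is simply laced. The associated Dynkin diagram is a chain of 6 nodes with one extra node attached to the third node from one end (E_7), so the type is E_7.

type E_7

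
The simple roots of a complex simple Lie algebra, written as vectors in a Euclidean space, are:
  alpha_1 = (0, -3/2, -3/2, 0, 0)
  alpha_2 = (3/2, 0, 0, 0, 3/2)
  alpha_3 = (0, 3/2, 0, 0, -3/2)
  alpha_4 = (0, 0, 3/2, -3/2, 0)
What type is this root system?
Compute the Cartan integers a_ij = 2(alpha_i, alpha_j)/(alpha_j, alpha_j); the resulting 4x4 Cartan matrix is
[[2, 0, -1, -1], [0, 2, -1, 0], [-1, -1, 2, 0], [-1, 0, 0, 2]].
All simple roots have the same length, so the diagram is simply laced. The associated Dynkin diagram is a chain of 4 nodes with single edges (A_4), so the type is A_4 (the algebra sl(5)).

A4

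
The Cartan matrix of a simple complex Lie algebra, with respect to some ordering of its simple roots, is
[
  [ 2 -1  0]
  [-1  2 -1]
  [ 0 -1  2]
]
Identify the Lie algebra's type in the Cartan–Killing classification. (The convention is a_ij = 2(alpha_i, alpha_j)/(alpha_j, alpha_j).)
A3

The matrix has rank 3 with 2's on the diagonal. Reading the off-diagonal entries as Dynkin edges (a single edge where a_ij = a_ji = -1; a double or triple edge where a_ij * a_ji = 2 or 3), the diagram is a chain of 3 nodes with single edges (A_3). One simple-root ordering that puts it in standard form is (alpha_1, alpha_2, alpha_3). So the algebra is type A_3, i.e. sl(4).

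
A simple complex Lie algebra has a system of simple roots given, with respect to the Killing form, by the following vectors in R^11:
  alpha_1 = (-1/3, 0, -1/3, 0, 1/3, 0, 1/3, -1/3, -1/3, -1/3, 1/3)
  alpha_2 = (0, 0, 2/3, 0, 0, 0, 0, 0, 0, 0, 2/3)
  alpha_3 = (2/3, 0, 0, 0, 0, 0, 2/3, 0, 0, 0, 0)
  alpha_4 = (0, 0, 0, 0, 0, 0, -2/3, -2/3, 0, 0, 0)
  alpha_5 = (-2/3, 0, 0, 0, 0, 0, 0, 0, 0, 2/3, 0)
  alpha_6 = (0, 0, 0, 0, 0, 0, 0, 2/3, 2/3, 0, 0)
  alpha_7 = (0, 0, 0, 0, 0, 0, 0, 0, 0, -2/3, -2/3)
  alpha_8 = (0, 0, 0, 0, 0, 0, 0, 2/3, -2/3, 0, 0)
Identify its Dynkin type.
Compute the Cartan integers a_ij = 2(alpha_i, alpha_j)/(alpha_j, alpha_j); the resulting 8x8 Cartan matrix is
[[2, 0, 0, 0, 0, -1, 0, 0], [0, 2, 0, 0, 0, 0, -1, 0], [0, 0, 2, -1, -1, 0, 0, 0], [0, 0, -1, 2, 0, -1, 0, -1], [0, 0, -1, 0, 2, 0, -1, 0], [-1, 0, 0, -1, 0, 2, 0, 0], [0, -1, 0, 0, -1, 0, 2, 0], [0, 0, 0, -1, 0, 0, 0, 2]].
All simple roots have the same length, so the diagram is simply laced. The associated Dynkin diagram is a chain of 7 nodes with one extra node attached to the third node from one end (E_8), so the type is E_8.

E_8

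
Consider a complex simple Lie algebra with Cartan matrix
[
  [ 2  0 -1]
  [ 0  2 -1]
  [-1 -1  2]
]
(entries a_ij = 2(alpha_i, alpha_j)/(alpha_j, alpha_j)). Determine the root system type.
A3

The matrix has rank 3 with 2's on the diagonal. Reading the off-diagonal entries as Dynkin edges (a single edge where a_ij = a_ji = -1; a double or triple edge where a_ij * a_ji = 2 or 3), the diagram is a chain of 3 nodes with single edges (A_3). One simple-root ordering that puts it in standard form is (alpha_1, alpha_3, alpha_2). So the algebra is type A_3, i.e. sl(4).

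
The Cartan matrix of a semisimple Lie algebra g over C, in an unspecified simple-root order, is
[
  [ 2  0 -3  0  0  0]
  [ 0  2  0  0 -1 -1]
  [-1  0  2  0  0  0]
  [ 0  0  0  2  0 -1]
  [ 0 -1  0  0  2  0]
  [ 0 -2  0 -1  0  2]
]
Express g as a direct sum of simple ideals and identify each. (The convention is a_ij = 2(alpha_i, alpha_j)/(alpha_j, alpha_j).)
F4 + G2

The diagram associated to this matrix has two connected components: the simple roots {alpha_2, alpha_4, alpha_5, alpha_6} form a chain of 4 nodes with a double edge between the middle two (F_4), and {alpha_1, alpha_3} form two nodes joined by a triple edge (G_2). A semisimple Lie algebra decomposes uniquely as the direct sum of simple ideals, one per connected component of its Dynkin diagram, so g ≅ F_4 ⊕ G_2 (dimension 52 + 14 = 66).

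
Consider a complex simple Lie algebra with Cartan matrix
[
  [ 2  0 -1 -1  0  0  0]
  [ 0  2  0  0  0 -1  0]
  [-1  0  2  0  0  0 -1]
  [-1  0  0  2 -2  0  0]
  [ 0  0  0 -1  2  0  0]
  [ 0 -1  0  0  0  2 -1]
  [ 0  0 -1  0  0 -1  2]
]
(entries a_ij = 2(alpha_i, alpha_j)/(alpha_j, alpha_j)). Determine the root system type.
B_7 (so(15))

The matrix has rank 7 with 2's on the diagonal. Reading the off-diagonal entries as Dynkin edges (a single edge where a_ij = a_ji = -1; a double or triple edge where a_ij * a_ji = 2 or 3), the diagram is a chain of 7 nodes with a double edge at one end; the terminal node there is the unique short simple root (B_7). One simple-root ordering that puts it in standard form is (alpha_2, alpha_6, alpha_7, alpha_3, alpha_1, alpha_4, alpha_5). So the algebra is type B_7, i.e. so(15).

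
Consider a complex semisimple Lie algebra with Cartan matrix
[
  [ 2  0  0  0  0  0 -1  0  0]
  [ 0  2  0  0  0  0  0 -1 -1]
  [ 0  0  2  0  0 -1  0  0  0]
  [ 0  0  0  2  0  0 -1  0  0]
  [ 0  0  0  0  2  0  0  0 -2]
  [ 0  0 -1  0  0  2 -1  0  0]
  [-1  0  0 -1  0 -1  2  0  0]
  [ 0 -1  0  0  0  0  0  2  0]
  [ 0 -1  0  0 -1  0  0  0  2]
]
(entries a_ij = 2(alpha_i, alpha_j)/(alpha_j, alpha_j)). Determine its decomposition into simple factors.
C4 + D5

The diagram associated to this matrix has two connected components: the simple roots {alpha_2, alpha_5, alpha_8, alpha_9} form a chain of 4 nodes with a double edge at one end; the terminal node there is the unique long simple root (C_4), and {alpha_1, alpha_3, alpha_4, alpha_6, alpha_7} form a chain of 3 nodes with a fork of two nodes at one end (D_5). A semisimple Lie algebra decomposes uniquely as the direct sum of simple ideals, one per connected component of its Dynkin diagram, so g ≅ C_4 ⊕ D_5 (dimension 36 + 45 = 81).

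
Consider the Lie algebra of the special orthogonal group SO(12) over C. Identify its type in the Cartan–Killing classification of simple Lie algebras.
D_6

This is so(12) with 12 even, which has dimension 12(12-1)/2 = 66 and rank 12/2 = 6. In the classification of classical Lie algebras, the orthogonal algebra so(2n) in an even number of variables has type D_n; here n = 6, so the Dynkin diagram is a chain of 4 nodes with a fork of two nodes at one end (D_6). Hence the type is D_6.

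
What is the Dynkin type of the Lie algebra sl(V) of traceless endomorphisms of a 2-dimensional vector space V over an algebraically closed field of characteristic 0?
A_1 (sl(2))

This is sl(2), which has dimension 2^2 - 1 = 3 and rank 2 - 1 = 1 (a Cartan subalgebra is the diagonal traceless matrices). In the classification of classical Lie algebras, the special linear algebra sl(n+1) has type A_n; here n = 1, so the Dynkin diagram is a chain of 1 nodes with single edges (A_1). Hence the type is A_1.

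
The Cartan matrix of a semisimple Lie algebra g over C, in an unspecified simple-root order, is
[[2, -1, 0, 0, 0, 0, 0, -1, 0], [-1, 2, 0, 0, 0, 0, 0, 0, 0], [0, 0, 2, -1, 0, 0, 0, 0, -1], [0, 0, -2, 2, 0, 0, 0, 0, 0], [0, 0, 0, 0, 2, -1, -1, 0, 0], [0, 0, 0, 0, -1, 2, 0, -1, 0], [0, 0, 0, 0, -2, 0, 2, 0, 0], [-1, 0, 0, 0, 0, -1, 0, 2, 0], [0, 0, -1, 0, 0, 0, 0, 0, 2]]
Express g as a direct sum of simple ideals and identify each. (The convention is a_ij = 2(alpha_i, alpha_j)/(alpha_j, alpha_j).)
C_3 ⊕ C_6

The diagram associated to this matrix has two connected components: the simple roots {alpha_3, alpha_4, alpha_9} form a chain of 3 nodes with a double edge at one end; the terminal node there is the unique long simple root (C_3), and {alpha_1, alpha_2, alpha_5, alpha_6, alpha_7, alpha_8} form a chain of 6 nodes with a double edge at one end; the terminal node there is the unique long simple root (C_6). A semisimple Lie algebra decomposes uniquely as the direct sum of simple ideals, one per connected component of its Dynkin diagram, so g ≅ C_3 ⊕ C_6 (dimension 21 + 78 = 99).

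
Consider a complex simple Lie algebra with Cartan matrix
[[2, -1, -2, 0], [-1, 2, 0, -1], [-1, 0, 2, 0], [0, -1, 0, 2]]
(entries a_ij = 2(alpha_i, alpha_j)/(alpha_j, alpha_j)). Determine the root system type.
B4

The matrix has rank 4 with 2's on the diagonal. Reading the off-diagonal entries as Dynkin edges (a single edge where a_ij = a_ji = -1; a double or triple edge where a_ij * a_ji = 2 or 3), the diagram is a chain of 4 nodes with a double edge at one end; the terminal node there is the unique short simple root (B_4). One simple-root ordering that puts it in standard form is (alpha_4, alpha_2, alpha_1, alpha_3). So the algebra is type B_4, i.e. so(9).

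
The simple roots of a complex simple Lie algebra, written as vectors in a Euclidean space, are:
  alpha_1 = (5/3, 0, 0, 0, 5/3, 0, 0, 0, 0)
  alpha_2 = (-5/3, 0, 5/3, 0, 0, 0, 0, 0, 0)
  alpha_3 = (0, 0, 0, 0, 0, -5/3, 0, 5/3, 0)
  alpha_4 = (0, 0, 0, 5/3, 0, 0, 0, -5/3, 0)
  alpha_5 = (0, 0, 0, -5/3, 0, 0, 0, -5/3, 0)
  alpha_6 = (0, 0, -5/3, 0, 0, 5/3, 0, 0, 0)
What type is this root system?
D_6

Compute the Cartan integers a_ij = 2(alpha_i, alpha_j)/(alpha_j, alpha_j); the resulting 6x6 Cartan matrix is
[[2, -1, 0, 0, 0, 0], [-1, 2, 0, 0, 0, -1], [0, 0, 2, -1, -1, -1], [0, 0, -1, 2, 0, 0], [0, 0, -1, 0, 2, 0], [0, -1, -1, 0, 0, 2]].
All simple roots have the same length, so the diagram is simply laced. The associated Dynkin diagram is a chain of 4 nodes with a fork of two nodes at one end (D_6), so the type is D_6 (the algebra so(12)).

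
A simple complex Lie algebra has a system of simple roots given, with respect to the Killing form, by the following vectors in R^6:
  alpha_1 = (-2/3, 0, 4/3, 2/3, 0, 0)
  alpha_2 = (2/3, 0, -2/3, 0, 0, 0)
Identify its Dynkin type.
G2

Compute the Cartan integers a_ij = 2(alpha_i, alpha_j)/(alpha_j, alpha_j); the resulting 2x2 Cartan matrix is
[[2, -3], [-1, 2]].
The roots have two lengths (squared-length ratio 3:1); the short ones are alpha_{2}. The associated Dynkin diagram is two nodes joined by a triple edge (G_2), so the type is G_2.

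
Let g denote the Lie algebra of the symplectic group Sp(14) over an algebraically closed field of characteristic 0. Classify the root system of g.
This is sp(14), which has dimension 14(14+1)/2 = 105 and rank 14/2 = 7. In the classification of classical Lie algebras, the symplectic algebra sp(2n) has type C_n; here n = 7, so the Dynkin diagram is a chain of 7 nodes with a double edge at one end; the terminal node there is the unique long simple root (C_7). Hence the type is C_7.

C_7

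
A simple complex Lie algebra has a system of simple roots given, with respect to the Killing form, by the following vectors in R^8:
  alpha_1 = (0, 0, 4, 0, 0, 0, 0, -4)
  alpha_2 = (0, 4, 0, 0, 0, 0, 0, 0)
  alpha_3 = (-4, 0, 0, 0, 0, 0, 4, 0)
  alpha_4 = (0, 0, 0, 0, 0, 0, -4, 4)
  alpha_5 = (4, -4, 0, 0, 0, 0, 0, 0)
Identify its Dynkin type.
Compute the Cartan integers a_ij = 2(alpha_i, alpha_j)/(alpha_j, alpha_j); the resulting 5x5 Cartan matrix is
[[2, 0, 0, -1, 0], [0, 2, 0, 0, -1], [0, 0, 2, -1, -1], [-1, 0, -1, 2, 0], [0, -2, -1, 0, 2]].
The roots have two lengths (squared-length ratio 2:1); the short ones are alpha_{2}. The associated Dynkin diagram is a chain of 5 nodes with a double edge at one end; the terminal node there is the unique short simple root (B_5), so the type is B_5 (the algebra so(11)).

B5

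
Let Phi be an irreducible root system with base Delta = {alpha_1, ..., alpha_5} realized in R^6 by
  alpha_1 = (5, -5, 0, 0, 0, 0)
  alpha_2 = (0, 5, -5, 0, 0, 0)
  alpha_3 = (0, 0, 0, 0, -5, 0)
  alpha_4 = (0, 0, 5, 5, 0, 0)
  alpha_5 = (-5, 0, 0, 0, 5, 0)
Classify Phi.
Compute the Cartan integers a_ij = 2(alpha_i, alpha_j)/(alpha_j, alpha_j); the resulting 5x5 Cartan matrix is
[[2, -1, 0, 0, -1], [-1, 2, 0, -1, 0], [0, 0, 2, 0, -1], [0, -1, 0, 2, 0], [-1, 0, -2, 0, 2]].
The roots have two lengths (squared-length ratio 2:1); the short ones are alpha_{3}. The associated Dynkin diagram is a chain of 5 nodes with a double edge at one end; the terminal node there is the unique short simple root (B_5), so the type is B_5 (the algebra so(11)).

type B_5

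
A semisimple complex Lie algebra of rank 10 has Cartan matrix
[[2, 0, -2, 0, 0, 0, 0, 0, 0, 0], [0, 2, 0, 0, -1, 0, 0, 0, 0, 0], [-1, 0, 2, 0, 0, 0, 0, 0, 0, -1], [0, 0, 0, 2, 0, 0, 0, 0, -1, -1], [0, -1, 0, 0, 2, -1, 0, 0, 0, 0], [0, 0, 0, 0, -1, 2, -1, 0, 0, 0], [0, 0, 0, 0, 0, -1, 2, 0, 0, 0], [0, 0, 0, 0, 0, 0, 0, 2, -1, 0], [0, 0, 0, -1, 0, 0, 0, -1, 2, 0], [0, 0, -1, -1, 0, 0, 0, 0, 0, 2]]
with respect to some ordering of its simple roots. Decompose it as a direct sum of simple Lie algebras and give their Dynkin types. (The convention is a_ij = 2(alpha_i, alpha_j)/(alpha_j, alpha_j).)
A_4 (sl(5)) + C_6 (sp(12))

The diagram associated to this matrix has two connected components: the simple roots {alpha_2, alpha_5, alpha_6, alpha_7} form a chain of 4 nodes with single edges (A_4), and {alpha_1, alpha_3, alpha_4, alpha_8, alpha_9, alpha_10} form a chain of 6 nodes with a double edge at one end; the terminal node there is the unique long simple root (C_6). A semisimple Lie algebra decomposes uniquely as the direct sum of simple ideals, one per connected component of its Dynkin diagram, so g ≅ A_4 ⊕ C_6 (dimension 24 + 78 = 102).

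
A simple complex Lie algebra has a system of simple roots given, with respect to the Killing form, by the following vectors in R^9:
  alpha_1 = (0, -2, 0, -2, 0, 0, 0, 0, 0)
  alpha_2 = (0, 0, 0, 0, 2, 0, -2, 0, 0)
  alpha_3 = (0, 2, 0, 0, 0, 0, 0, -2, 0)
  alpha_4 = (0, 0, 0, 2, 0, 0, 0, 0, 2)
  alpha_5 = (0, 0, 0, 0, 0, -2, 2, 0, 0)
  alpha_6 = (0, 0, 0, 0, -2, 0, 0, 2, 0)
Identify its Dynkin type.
A_6 (sl(7))

Compute the Cartan integers a_ij = 2(alpha_i, alpha_j)/(alpha_j, alpha_j); the resulting 6x6 Cartan matrix is
[[2, 0, -1, -1, 0, 0], [0, 2, 0, 0, -1, -1], [-1, 0, 2, 0, 0, -1], [-1, 0, 0, 2, 0, 0], [0, -1, 0, 0, 2, 0], [0, -1, -1, 0, 0, 2]].
All simple roots have the same length, so the diagram is simply laced. The associated Dynkin diagram is a chain of 6 nodes with single edges (A_6), so the type is A_6 (the algebra sl(7)).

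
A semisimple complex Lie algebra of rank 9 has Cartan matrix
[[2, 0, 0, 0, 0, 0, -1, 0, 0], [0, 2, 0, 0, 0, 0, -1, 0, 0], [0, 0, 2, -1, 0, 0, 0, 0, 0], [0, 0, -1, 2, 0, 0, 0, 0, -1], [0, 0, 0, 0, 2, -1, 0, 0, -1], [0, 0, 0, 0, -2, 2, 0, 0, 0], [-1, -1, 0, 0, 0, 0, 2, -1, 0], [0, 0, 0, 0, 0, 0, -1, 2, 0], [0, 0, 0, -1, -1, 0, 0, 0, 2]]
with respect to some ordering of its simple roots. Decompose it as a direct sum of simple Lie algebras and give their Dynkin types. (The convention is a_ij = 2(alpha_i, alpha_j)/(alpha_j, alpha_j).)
The diagram associated to this matrix has two connected components: the simple roots {alpha_3, alpha_4, alpha_5, alpha_6, alpha_9} form a chain of 5 nodes with a double edge at one end; the terminal node there is the unique long simple root (C_5), and {alpha_1, alpha_2, alpha_7, alpha_8} form a chain of 2 nodes with a fork of two nodes at one end (D_4). A semisimple Lie algebra decomposes uniquely as the direct sum of simple ideals, one per connected component of its Dynkin diagram, so g ≅ C_5 ⊕ D_4 (dimension 55 + 28 = 83).

C5 ⊕ D4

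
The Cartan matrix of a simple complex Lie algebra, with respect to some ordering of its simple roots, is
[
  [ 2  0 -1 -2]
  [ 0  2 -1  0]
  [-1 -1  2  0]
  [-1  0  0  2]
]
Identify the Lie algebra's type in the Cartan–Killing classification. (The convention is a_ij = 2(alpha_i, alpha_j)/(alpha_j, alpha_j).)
B_4 (so(9))

The matrix has rank 4 with 2's on the diagonal. Reading the off-diagonal entries as Dynkin edges (a single edge where a_ij = a_ji = -1; a double or triple edge where a_ij * a_ji = 2 or 3), the diagram is a chain of 4 nodes with a double edge at one end; the terminal node there is the unique short simple root (B_4). One simple-root ordering that puts it in standard form is (alpha_2, alpha_3, alpha_1, alpha_4). So the algebra is type B_4, i.e. so(9).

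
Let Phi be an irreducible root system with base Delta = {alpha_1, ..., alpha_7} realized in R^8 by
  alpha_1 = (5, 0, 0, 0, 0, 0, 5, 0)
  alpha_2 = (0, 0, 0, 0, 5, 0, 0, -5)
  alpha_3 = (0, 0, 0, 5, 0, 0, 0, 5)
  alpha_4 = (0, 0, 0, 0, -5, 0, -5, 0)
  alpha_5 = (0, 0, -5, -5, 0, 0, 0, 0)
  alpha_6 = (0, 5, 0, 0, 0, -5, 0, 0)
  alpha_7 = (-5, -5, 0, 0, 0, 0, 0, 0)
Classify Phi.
Compute the Cartan integers a_ij = 2(alpha_i, alpha_j)/(alpha_j, alpha_j); the resulting 7x7 Cartan matrix is
[[2, 0, 0, -1, 0, 0, -1], [0, 2, -1, -1, 0, 0, 0], [0, -1, 2, 0, -1, 0, 0], [-1, -1, 0, 2, 0, 0, 0], [0, 0, -1, 0, 2, 0, 0], [0, 0, 0, 0, 0, 2, -1], [-1, 0, 0, 0, 0, -1, 2]].
All simple roots have the same length, so the diagram is simply laced. The associated Dynkin diagram is a chain of 7 nodes with single edges (A_7), so the type is A_7 (the algebra sl(8)).

A_7 (sl(8))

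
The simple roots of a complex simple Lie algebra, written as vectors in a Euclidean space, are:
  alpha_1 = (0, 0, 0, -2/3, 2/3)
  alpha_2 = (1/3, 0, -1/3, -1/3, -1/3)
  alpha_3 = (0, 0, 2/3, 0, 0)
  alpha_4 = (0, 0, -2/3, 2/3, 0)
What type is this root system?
Compute the Cartan integers a_ij = 2(alpha_i, alpha_j)/(alpha_j, alpha_j); the resulting 4x4 Cartan matrix is
[[2, 0, 0, -1], [0, 2, -1, 0], [0, -1, 2, -1], [-1, 0, -2, 2]].
The roots have two lengths (squared-length ratio 2:1); the short ones are alpha_{2,3}. The associated Dynkin diagram is a chain of 4 nodes with a double edge between the middle two (F_4), so the type is F_4.

F_4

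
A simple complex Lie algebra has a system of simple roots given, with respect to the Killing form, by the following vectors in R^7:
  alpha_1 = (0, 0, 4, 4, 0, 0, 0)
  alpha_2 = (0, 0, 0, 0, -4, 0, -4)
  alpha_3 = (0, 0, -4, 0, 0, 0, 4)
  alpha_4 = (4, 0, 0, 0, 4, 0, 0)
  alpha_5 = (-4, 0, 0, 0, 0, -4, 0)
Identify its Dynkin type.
A5

Compute the Cartan integers a_ij = 2(alpha_i, alpha_j)/(alpha_j, alpha_j); the resulting 5x5 Cartan matrix is
[[2, 0, -1, 0, 0], [0, 2, -1, -1, 0], [-1, -1, 2, 0, 0], [0, -1, 0, 2, -1], [0, 0, 0, -1, 2]].
All simple roots have the same length, so the diagram is simply laced. The associated Dynkin diagram is a chain of 5 nodes with single edges (A_5), so the type is A_5 (the algebra sl(6)).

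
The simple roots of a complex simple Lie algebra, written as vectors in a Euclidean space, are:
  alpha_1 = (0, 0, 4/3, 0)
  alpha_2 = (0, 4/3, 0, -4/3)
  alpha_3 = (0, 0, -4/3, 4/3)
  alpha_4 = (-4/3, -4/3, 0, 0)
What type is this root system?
type B_4

Compute the Cartan integers a_ij = 2(alpha_i, alpha_j)/(alpha_j, alpha_j); the resulting 4x4 Cartan matrix is
[[2, 0, -1, 0], [0, 2, -1, -1], [-2, -1, 2, 0], [0, -1, 0, 2]].
The roots have two lengths (squared-length ratio 2:1); the short ones are alpha_{1}. The associated Dynkin diagram is a chain of 4 nodes with a double edge at one end; the terminal node there is the unique short simple root (B_4), so the type is B_4 (the algebra so(9)).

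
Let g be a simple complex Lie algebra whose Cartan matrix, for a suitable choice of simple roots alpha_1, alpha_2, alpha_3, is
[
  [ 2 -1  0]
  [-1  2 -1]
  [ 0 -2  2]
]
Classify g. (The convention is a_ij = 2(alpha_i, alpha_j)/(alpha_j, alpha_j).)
The matrix has rank 3 with 2's on the diagonal. Reading the off-diagonal entries as Dynkin edges (a single edge where a_ij = a_ji = -1; a double or triple edge where a_ij * a_ji = 2 or 3), the diagram is a chain of 3 nodes with a double edge at one end; the terminal node there is the unique long simple root (C_3). One simple-root ordering that puts it in standard form is (alpha_1, alpha_2, alpha_3). So the algebra is type C_3, i.e. sp(6).

C_3 (sp(6))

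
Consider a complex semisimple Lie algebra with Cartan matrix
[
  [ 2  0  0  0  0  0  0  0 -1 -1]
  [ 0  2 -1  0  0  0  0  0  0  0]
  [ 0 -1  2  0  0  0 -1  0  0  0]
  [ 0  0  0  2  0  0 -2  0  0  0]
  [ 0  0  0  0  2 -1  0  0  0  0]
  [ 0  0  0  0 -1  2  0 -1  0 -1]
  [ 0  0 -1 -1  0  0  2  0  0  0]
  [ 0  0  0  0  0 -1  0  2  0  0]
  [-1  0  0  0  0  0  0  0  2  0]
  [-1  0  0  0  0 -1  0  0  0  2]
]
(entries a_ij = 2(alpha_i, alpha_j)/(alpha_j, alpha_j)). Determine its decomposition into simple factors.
C_4 (sp(8)) ⊕ D_6 (so(12))

The diagram associated to this matrix has two connected components: the simple roots {alpha_2, alpha_3, alpha_4, alpha_7} form a chain of 4 nodes with a double edge at one end; the terminal node there is the unique long simple root (C_4), and {alpha_1, alpha_5, alpha_6, alpha_8, alpha_9, alpha_10} form a chain of 4 nodes with a fork of two nodes at one end (D_6). A semisimple Lie algebra decomposes uniquely as the direct sum of simple ideals, one per connected component of its Dynkin diagram, so g ≅ C_4 ⊕ D_6 (dimension 36 + 66 = 102).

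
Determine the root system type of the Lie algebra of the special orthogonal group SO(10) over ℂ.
This is so(10) with 10 even, which has dimension 10(10-1)/2 = 45 and rank 10/2 = 5. In the classification of classical Lie algebras, the orthogonal algebra so(2n) in an even number of variables has type D_n; here n = 5, so the Dynkin diagram is a chain of 3 nodes with a fork of two nodes at one end (D_5). Hence the type is D_5.

D5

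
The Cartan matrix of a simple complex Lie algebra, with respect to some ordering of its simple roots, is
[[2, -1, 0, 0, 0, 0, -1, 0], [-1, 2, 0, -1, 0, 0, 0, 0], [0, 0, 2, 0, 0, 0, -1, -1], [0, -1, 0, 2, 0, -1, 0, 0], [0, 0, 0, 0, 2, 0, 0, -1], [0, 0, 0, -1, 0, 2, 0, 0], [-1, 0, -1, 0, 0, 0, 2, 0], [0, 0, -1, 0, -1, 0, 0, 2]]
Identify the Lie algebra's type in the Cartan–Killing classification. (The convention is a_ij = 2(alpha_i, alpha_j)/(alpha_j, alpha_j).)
The matrix has rank 8 with 2's on the diagonal. Reading the off-diagonal entries as Dynkin edges (a single edge where a_ij = a_ji = -1; a double or triple edge where a_ij * a_ji = 2 or 3), the diagram is a chain of 8 nodes with single edges (A_8). One simple-root ordering that puts it in standard form is (alpha_5, alpha_8, alpha_3, alpha_7, alpha_1, alpha_2, alpha_4, alpha_6). So the algebra is type A_8, i.e. sl(9).

A_8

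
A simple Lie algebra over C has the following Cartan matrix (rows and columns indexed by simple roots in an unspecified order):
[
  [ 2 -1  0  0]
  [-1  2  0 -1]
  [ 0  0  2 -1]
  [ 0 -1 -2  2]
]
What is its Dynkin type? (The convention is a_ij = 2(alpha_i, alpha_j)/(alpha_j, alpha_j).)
B_4

The matrix has rank 4 with 2's on the diagonal. Reading the off-diagonal entries as Dynkin edges (a single edge where a_ij = a_ji = -1; a double or triple edge where a_ij * a_ji = 2 or 3), the diagram is a chain of 4 nodes with a double edge at one end; the terminal node there is the unique short simple root (B_4). One simple-root ordering that puts it in standard form is (alpha_1, alpha_2, alpha_4, alpha_3). So the algebra is type B_4, i.e. so(9).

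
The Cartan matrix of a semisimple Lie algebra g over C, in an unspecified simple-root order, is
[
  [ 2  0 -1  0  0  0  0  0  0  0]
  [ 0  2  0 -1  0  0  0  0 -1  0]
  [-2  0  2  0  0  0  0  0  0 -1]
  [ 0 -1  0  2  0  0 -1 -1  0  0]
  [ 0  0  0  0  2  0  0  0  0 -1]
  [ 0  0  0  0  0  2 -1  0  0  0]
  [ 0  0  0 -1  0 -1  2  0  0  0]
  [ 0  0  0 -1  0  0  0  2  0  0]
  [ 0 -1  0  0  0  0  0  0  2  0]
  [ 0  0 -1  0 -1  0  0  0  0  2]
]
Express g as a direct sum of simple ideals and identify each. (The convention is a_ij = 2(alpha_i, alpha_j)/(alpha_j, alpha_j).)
B4 + E6

The diagram associated to this matrix has two connected components: the simple roots {alpha_1, alpha_3, alpha_5, alpha_10} form a chain of 4 nodes with a double edge at one end; the terminal node there is the unique short simple root (B_4), and {alpha_2, alpha_4, alpha_6, alpha_7, alpha_8, alpha_9} form a chain of 5 nodes with one extra node attached to the third node from one end (E_6). A semisimple Lie algebra decomposes uniquely as the direct sum of simple ideals, one per connected component of its Dynkin diagram, so g ≅ B_4 ⊕ E_6 (dimension 36 + 78 = 114).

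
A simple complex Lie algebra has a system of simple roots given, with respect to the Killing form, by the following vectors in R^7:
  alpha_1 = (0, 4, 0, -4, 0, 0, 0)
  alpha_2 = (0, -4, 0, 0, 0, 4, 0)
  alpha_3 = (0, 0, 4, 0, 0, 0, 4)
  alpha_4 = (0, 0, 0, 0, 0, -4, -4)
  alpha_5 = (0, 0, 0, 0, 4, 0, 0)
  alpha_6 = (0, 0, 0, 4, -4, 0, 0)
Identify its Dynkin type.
B_6

Compute the Cartan integers a_ij = 2(alpha_i, alpha_j)/(alpha_j, alpha_j); the resulting 6x6 Cartan matrix is
[[2, -1, 0, 0, 0, -1], [-1, 2, 0, -1, 0, 0], [0, 0, 2, -1, 0, 0], [0, -1, -1, 2, 0, 0], [0, 0, 0, 0, 2, -1], [-1, 0, 0, 0, -2, 2]].
The roots have two lengths (squared-length ratio 2:1); the short ones are alpha_{5}. The associated Dynkin diagram is a chain of 6 nodes with a double edge at one end; the terminal node there is the unique short simple root (B_6), so the type is B_6 (the algebra so(13)).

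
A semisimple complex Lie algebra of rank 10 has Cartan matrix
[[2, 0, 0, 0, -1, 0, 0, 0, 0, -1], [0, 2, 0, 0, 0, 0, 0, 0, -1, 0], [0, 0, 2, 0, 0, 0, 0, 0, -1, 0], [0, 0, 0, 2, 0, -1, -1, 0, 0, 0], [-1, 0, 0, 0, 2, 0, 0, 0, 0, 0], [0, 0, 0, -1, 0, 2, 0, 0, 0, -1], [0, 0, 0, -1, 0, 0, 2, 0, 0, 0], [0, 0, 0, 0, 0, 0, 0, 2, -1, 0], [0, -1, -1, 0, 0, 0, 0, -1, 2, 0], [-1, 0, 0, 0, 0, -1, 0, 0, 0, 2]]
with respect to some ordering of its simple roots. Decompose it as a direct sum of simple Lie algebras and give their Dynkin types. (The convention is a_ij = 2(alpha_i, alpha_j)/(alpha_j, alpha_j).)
A_6 (sl(7)) + D_4 (so(8))

The diagram associated to this matrix has two connected components: the simple roots {alpha_1, alpha_4, alpha_5, alpha_6, alpha_7, alpha_10} form a chain of 6 nodes with single edges (A_6), and {alpha_2, alpha_3, alpha_8, alpha_9} form a chain of 2 nodes with a fork of two nodes at one end (D_4). A semisimple Lie algebra decomposes uniquely as the direct sum of simple ideals, one per connected component of its Dynkin diagram, so g ≅ A_6 ⊕ D_4 (dimension 48 + 28 = 76).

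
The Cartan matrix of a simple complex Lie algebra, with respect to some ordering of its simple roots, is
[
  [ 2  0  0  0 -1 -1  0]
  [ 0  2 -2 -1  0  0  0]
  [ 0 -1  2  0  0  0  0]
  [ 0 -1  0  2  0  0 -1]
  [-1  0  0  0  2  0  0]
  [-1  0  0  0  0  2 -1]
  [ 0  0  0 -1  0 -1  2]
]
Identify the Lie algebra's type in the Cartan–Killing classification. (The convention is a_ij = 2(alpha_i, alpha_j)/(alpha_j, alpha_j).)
The matrix has rank 7 with 2's on the diagonal. Reading the off-diagonal entries as Dynkin edges (a single edge where a_ij = a_ji = -1; a double or triple edge where a_ij * a_ji = 2 or 3), the diagram is a chain of 7 nodes with a double edge at one end; the terminal node there is the unique short simple root (B_7). One simple-root ordering that puts it in standard form is (alpha_5, alpha_1, alpha_6, alpha_7, alpha_4, alpha_2, alpha_3). So the algebra is type B_7, i.e. so(15).

B_7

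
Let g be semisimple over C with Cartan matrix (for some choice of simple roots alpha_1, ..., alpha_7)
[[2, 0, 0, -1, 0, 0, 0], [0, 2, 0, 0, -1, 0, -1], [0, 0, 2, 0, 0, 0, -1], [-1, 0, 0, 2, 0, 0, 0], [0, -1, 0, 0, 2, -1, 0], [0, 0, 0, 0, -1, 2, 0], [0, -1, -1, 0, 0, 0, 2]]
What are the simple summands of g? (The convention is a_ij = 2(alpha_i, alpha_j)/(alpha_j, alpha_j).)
The diagram associated to this matrix has two connected components: the simple roots {alpha_1, alpha_4} form a chain of 2 nodes with single edges (A_2), and {alpha_2, alpha_3, alpha_5, alpha_6, alpha_7} form a chain of 5 nodes with single edges (A_5). A semisimple Lie algebra decomposes uniquely as the direct sum of simple ideals, one per connected component of its Dynkin diagram, so g ≅ A_2 ⊕ A_5 (dimension 8 + 35 = 43).

A_2 (sl(3)) ⊕ A_5 (sl(6))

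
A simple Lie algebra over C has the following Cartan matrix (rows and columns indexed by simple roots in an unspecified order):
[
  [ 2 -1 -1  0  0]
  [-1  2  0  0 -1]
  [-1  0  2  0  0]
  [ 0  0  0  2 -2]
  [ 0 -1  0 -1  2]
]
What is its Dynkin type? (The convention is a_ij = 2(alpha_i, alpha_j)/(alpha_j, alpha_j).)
type C_5

The matrix has rank 5 with 2's on the diagonal. Reading the off-diagonal entries as Dynkin edges (a single edge where a_ij = a_ji = -1; a double or triple edge where a_ij * a_ji = 2 or 3), the diagram is a chain of 5 nodes with a double edge at one end; the terminal node there is the unique long simple root (C_5). One simple-root ordering that puts it in standard form is (alpha_3, alpha_1, alpha_2, alpha_5, alpha_4). So the algebra is type C_5, i.e. sp(10).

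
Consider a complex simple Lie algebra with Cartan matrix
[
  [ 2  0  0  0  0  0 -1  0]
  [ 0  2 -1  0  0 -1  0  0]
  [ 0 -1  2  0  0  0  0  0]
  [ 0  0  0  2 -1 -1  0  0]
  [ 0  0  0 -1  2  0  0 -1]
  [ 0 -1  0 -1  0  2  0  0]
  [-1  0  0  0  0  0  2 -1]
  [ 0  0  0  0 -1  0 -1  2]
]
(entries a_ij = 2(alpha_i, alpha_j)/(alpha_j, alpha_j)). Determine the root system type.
A_8 (sl(9))

The matrix has rank 8 with 2's on the diagonal. Reading the off-diagonal entries as Dynkin edges (a single edge where a_ij = a_ji = -1; a double or triple edge where a_ij * a_ji = 2 or 3), the diagram is a chain of 8 nodes with single edges (A_8). One simple-root ordering that puts it in standard form is (alpha_3, alpha_2, alpha_6, alpha_4, alpha_5, alpha_8, alpha_7, alpha_1). So the algebra is type A_8, i.e. sl(9).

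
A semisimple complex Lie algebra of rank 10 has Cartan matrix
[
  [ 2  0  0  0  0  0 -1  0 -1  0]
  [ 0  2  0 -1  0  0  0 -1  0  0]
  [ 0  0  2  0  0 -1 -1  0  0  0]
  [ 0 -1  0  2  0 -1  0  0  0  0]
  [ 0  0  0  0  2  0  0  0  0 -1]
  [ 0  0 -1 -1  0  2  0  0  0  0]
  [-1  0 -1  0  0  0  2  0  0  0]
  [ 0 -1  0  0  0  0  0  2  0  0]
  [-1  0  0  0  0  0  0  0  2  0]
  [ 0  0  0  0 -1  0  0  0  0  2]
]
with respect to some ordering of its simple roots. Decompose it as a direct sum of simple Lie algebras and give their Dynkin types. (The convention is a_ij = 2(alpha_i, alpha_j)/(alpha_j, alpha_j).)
type A_2 ⊕ type A_8

The diagram associated to this matrix has two connected components: the simple roots {alpha_5, alpha_10} form a chain of 2 nodes with single edges (A_2), and {alpha_1, alpha_2, alpha_3, alpha_4, alpha_6, alpha_7, alpha_8, alpha_9} form a chain of 8 nodes with single edges (A_8). A semisimple Lie algebra decomposes uniquely as the direct sum of simple ideals, one per connected component of its Dynkin diagram, so g ≅ A_2 ⊕ A_8 (dimension 8 + 80 = 88).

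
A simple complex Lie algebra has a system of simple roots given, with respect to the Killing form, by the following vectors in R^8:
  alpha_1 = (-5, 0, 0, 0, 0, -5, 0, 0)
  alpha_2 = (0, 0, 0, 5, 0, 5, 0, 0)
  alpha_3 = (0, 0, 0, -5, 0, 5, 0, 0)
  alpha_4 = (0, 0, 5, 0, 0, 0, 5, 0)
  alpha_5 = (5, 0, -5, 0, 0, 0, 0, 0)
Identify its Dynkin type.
D_5 (so(10))

Compute the Cartan integers a_ij = 2(alpha_i, alpha_j)/(alpha_j, alpha_j); the resulting 5x5 Cartan matrix is
[[2, -1, -1, 0, -1], [-1, 2, 0, 0, 0], [-1, 0, 2, 0, 0], [0, 0, 0, 2, -1], [-1, 0, 0, -1, 2]].
All simple roots have the same length, so the diagram is simply laced. The associated Dynkin diagram is a chain of 3 nodes with a fork of two nodes at one end (D_5), so the type is D_5 (the algebra so(10)).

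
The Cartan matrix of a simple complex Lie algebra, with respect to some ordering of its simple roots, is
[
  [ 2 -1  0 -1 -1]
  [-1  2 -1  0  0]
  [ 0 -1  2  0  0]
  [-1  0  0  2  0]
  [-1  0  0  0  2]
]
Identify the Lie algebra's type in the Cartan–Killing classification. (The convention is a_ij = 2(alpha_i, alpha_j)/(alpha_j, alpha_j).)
D_5 (so(10))

The matrix has rank 5 with 2's on the diagonal. Reading the off-diagonal entries as Dynkin edges (a single edge where a_ij = a_ji = -1; a double or triple edge where a_ij * a_ji = 2 or 3), the diagram is a chain of 3 nodes with a fork of two nodes at one end (D_5). One simple-root ordering that puts it in standard form is (alpha_3, alpha_2, alpha_1, alpha_4, alpha_5). So the algebra is type D_5, i.e. so(10).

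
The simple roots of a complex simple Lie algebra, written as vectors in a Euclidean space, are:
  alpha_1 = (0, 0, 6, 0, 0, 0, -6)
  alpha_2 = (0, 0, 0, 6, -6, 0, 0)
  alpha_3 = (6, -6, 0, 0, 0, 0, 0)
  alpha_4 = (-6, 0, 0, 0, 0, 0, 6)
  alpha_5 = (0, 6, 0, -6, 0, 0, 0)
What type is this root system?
A_5 (sl(6))

Compute the Cartan integers a_ij = 2(alpha_i, alpha_j)/(alpha_j, alpha_j); the resulting 5x5 Cartan matrix is
[[2, 0, 0, -1, 0], [0, 2, 0, 0, -1], [0, 0, 2, -1, -1], [-1, 0, -1, 2, 0], [0, -1, -1, 0, 2]].
All simple roots have the same length, so the diagram is simply laced. The associated Dynkin diagram is a chain of 5 nodes with single edges (A_5), so the type is A_5 (the algebra sl(6)).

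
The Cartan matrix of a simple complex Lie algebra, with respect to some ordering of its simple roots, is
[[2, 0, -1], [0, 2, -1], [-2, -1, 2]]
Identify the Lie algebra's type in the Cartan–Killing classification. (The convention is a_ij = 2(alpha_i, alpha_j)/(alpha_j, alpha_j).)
B_3 (so(7))

The matrix has rank 3 with 2's on the diagonal. Reading the off-diagonal entries as Dynkin edges (a single edge where a_ij = a_ji = -1; a double or triple edge where a_ij * a_ji = 2 or 3), the diagram is a chain of 3 nodes with a double edge at one end; the terminal node there is the unique short simple root (B_3). One simple-root ordering that puts it in standard form is (alpha_2, alpha_3, alpha_1). So the algebra is type B_3, i.e. so(7).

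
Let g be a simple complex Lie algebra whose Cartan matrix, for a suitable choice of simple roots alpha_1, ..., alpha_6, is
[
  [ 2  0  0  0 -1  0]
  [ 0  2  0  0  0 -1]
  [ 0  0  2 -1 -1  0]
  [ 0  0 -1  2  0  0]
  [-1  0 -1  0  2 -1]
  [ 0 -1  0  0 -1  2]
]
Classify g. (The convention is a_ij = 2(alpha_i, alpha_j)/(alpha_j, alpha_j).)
type E_6

The matrix has rank 6 with 2's on the diagonal. Reading the off-diagonal entries as Dynkin edges (a single edge where a_ij = a_ji = -1; a double or triple edge where a_ij * a_ji = 2 or 3), the diagram is a chain of 5 nodes with one extra node attached to the third node from one end (E_6). One simple-root ordering that puts it in standard form is (alpha_4, alpha_1, alpha_3, alpha_5, alpha_6, alpha_2). So the algebra is type E_6.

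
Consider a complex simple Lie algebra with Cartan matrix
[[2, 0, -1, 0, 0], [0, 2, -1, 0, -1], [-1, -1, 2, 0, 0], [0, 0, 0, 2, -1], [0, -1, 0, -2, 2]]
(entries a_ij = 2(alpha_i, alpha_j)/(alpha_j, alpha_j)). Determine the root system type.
The matrix has rank 5 with 2's on the diagonal. Reading the off-diagonal entries as Dynkin edges (a single edge where a_ij = a_ji = -1; a double or triple edge where a_ij * a_ji = 2 or 3), the diagram is a chain of 5 nodes with a double edge at one end; the terminal node there is the unique short simple root (B_5). One simple-root ordering that puts it in standard form is (alpha_1, alpha_3, alpha_2, alpha_5, alpha_4). So the algebra is type B_5, i.e. so(11).

type B_5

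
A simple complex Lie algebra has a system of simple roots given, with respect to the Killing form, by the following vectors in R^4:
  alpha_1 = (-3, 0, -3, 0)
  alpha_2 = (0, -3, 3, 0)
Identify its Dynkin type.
type A_2

Compute the Cartan integers a_ij = 2(alpha_i, alpha_j)/(alpha_j, alpha_j); the resulting 2x2 Cartan matrix is
[[2, -1], [-1, 2]].
All simple roots have the same length, so the diagram is simply laced. The associated Dynkin diagram is a chain of 2 nodes with single edges (A_2), so the type is A_2 (the algebra sl(3)).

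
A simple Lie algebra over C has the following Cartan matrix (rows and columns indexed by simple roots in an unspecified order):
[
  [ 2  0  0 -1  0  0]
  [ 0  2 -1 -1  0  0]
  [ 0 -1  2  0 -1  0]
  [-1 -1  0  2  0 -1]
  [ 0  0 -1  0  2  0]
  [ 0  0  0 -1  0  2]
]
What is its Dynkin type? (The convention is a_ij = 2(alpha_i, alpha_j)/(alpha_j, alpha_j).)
D_6 (so(12))

The matrix has rank 6 with 2's on the diagonal. Reading the off-diagonal entries as Dynkin edges (a single edge where a_ij = a_ji = -1; a double or triple edge where a_ij * a_ji = 2 or 3), the diagram is a chain of 4 nodes with a fork of two nodes at one end (D_6). One simple-root ordering that puts it in standard form is (alpha_5, alpha_3, alpha_2, alpha_4, alpha_6, alpha_1). So the algebra is type D_6, i.e. so(12).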